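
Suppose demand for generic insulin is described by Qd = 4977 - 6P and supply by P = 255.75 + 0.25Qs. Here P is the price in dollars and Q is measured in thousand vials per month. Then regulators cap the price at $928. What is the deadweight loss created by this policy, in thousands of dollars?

0

Rearranging supply gives Qs = 4P - 1023. In a free market, 4977 - 6P = 4P - 1023 gives the equilibrium P* = 600, Q* = 1377.
Since 928 is above P* = 600, the ceiling does not bind and the free-market outcome prevails.
Since the control does not bind, no trades are prevented and deadweight loss is zero.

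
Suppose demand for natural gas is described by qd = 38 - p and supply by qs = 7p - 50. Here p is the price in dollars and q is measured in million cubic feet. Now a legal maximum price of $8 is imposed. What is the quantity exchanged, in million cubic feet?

Equilibrium: 38 - p = 7p - 50, so 88 = 8p and p* = 11, q* = 27.
Because the ceiling (8) lies below the market-clearing price, it is binding.
At p = 8: qd = 38 - 8 = 30 and qs = 7·8 - 50 = 6.
The quantity actually transacted is the short side, supply: 6.

6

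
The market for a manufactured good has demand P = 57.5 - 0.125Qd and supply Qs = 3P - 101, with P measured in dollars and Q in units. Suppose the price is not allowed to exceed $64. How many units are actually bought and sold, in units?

52

Rearranging demand gives Qd = 460 - 8P. Without the control the market clears where 460 - 8P = 3P - 101, i.e. P* = 51 and Q* = 52.
The ceiling of 64 is above the equilibrium price 51, so it is not binding; the market clears at P* = 51, Q* = 52.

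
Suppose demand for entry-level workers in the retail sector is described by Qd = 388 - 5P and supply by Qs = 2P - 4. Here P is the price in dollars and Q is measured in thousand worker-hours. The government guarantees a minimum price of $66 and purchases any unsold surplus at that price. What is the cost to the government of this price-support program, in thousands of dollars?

Without the control the market clears where 388 - 5P = 2P - 4, i.e. P* = 56 and Q* = 108.
Since 66 > 56, the floor is binding.
At P = 66: Qd = 388 - 5·66 = 58 and Qs = 2·66 - 4 = 128.
Surplus = Qs - Qd = 70.
Government expenditure = surplus × support price = 70 × 66 = 4620.

4620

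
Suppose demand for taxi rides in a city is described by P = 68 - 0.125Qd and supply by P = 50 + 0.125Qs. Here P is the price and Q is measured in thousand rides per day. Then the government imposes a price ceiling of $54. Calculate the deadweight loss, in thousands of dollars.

200

Rearranging demand gives Qd = 544 - 8P; rearranging supply gives Qs = 8P - 400. Setting quantity demanded equal to quantity supplied, 544 - 8P = 8P - 400, gives P* = 59 and Q* = 72.
Because the ceiling (54) lies below the market-clearing price, it is binding.
At P = 54: Qd = 544 - 8·54 = 112 and Qs = 8·54 - 400 = 32.
Quantity traded falls to 32. At Q = 32 the demand price is (544 - 32)/8 = 64 and the supply price is (400 + 32)/8 = 54.
Deadweight loss = ½ · (64 - 54) · (72 - 32) = ½ · 10 · 40 = 200.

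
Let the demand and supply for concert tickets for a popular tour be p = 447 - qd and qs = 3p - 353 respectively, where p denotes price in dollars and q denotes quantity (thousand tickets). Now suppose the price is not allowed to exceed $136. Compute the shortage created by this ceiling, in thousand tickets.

Rearranging demand gives qd = 447 - p. Equilibrium: 447 - p = 3p - 353, so 800 = 4p and p* = 200, q* = 247.
Since 136 < 200, the ceiling is binding.
At p = 136: qd = 447 - 136 = 311 and qs = 3·136 - 353 = 55.
Shortage = qd - qs = 311 - 55 = 256.

256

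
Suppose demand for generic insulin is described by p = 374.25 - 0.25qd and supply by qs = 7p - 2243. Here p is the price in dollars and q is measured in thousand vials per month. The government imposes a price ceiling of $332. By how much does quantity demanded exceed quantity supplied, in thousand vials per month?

Rearranging demand gives qd = 1497 - 4p. Equilibrium: 1497 - 4p = 7p - 2243, so 3740 = 11p and p* = 340, q* = 137.
The ceiling of 332 is below the equilibrium price 340, so it binds.
At p = 332: qd = 1497 - 4·332 = 169 and qs = 7·332 - 2243 = 81.
Shortage = qd - qs = 169 - 81 = 88.

88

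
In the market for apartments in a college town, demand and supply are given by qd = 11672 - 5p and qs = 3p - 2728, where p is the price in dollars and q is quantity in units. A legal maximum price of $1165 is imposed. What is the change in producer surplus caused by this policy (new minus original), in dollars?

-1091882.5

In a free market, 11672 - 5p = 3p - 2728 gives the equilibrium p* = 1800, q* = 2672.
The ceiling of 1165 is below the equilibrium price 1800, so it binds.
At p = 1165: qd = 11672 - 5·1165 = 5847 and qs = 3·1165 - 2728 = 767.
Producer surplus without the control is ½ · (1800 - 2728/3) · 2672 = 3569792/3.
With the ceiling, producers sell 767 units at 1165, so PS = ½ · (1165 - 2728/3) · 767 = 588289/6.
Change in producer surplus = 588289/6 - 3569792/3 = -1091882.5.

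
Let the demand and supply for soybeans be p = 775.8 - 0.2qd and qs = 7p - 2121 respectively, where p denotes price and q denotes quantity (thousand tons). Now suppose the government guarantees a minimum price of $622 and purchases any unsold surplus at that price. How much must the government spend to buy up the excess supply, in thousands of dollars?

Rearranging demand gives qd = 3879 - 5p. Setting quantity demanded equal to quantity supplied, 3879 - 5p = 7p - 2121, gives p* = 500 and q* = 1379.
Because the floor (622) lies above the market-clearing price, it is binding.
At p = 622: qd = 3879 - 5·622 = 769 and qs = 7·622 - 2121 = 2233.
Surplus = qs - qd = 1464.
Government expenditure = surplus × support price = 1464 × 622 = 910608.

910608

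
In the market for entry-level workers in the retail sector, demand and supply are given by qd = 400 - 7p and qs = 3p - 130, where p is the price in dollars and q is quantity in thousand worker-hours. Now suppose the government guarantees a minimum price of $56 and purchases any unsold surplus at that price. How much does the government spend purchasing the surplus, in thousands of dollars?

Equilibrium: 400 - 7p = 3p - 130, so 530 = 10p and p* = 53, q* = 29.
The floor of 56 is above the equilibrium price 53, so it binds.
At p = 56: qd = 400 - 7·56 = 8 and qs = 3·56 - 130 = 38.
Surplus = qs - qd = 30.
Government expenditure = surplus × support price = 30 × 56 = 1680.

1680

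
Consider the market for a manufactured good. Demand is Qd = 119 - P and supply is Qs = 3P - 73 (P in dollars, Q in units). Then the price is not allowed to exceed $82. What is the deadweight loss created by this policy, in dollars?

0

Equilibrium: 119 - P = 3P - 73, so 192 = 4P and P* = 48, Q* = 71.
Since 82 is above P* = 48, the ceiling does not bind and the free-market outcome prevails.
Since the control does not bind, no trades are prevented and deadweight loss is zero.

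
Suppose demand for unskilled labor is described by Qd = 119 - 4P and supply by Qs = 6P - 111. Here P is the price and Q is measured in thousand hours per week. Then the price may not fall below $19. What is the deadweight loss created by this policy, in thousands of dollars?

0

Equilibrium: 119 - 4P = 6P - 111, so 230 = 10P and P* = 23, Q* = 27.
The floor of 19 is below the equilibrium price 23, so it is not binding; the market clears at P* = 23, Q* = 27.
Since the control does not bind, no trades are prevented and deadweight loss is zero.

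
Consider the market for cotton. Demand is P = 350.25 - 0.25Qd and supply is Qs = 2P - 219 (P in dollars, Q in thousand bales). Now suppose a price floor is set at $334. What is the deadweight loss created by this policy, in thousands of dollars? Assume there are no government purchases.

24576

Rearranging demand gives Qd = 1401 - 4P. In a free market, 1401 - 4P = 2P - 219 gives the equilibrium P* = 270, Q* = 321.
The floor of 334 is above the equilibrium price 270, so it binds.
At P = 334: Qd = 1401 - 4·334 = 65 and Qs = 2·334 - 219 = 449.
Quantity traded falls to 65. At Q = 65 the demand price is (1401 - 65)/4 = 334 and the supply price is (219 + 65)/2 = 142.
Deadweight loss = ½ · (334 - 142) · (321 - 65) = ½ · 192 · 256 = 24576.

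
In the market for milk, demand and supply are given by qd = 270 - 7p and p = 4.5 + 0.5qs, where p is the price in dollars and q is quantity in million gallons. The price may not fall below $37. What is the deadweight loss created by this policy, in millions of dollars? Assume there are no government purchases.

Rearranging supply gives qs = 2p - 9. Equilibrium: 270 - 7p = 2p - 9, so 279 = 9p and p* = 31, q* = 53.
Since 37 > 31, the floor is binding.
At p = 37: qd = 270 - 7·37 = 11 and qs = 2·37 - 9 = 65.
Quantity traded falls to 11. At q = 11 the demand price is (270 - 11)/7 = 37 and the supply price is (9 + 11)/2 = 10.
Deadweight loss = ½ · (37 - 10) · (53 - 11) = ½ · 27 · 42 = 567.

567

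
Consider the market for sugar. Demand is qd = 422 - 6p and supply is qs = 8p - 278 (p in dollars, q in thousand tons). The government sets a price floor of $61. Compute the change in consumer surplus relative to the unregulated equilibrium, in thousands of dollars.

Without the control the market clears where 422 - 6p = 8p - 278, i.e. p* = 50 and q* = 122.
Because the floor (61) lies above the market-clearing price, it is binding.
At p = 61: qd = 422 - 6·61 = 56 and qs = 8·61 - 278 = 210.
Consumer surplus without the control is ½ · (211/3 - 50) · 122 = 3721/3.
With the floor, consumers buy 56 units at 61, so CS = ½ · (211/3 - 61) · 56 = 784/3.
Change in consumer surplus = 784/3 - 3721/3 = -979.

-979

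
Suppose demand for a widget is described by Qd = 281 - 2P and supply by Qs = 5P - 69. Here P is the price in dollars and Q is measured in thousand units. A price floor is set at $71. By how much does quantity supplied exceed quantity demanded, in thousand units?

147

Without the control the market clears where 281 - 2P = 5P - 69, i.e. P* = 50 and Q* = 181.
Because the floor (71) lies above the market-clearing price, it is binding.
At P = 71: Qd = 281 - 2·71 = 139 and Qs = 5·71 - 69 = 286.
Surplus = Qs - Qd = 286 - 139 = 147.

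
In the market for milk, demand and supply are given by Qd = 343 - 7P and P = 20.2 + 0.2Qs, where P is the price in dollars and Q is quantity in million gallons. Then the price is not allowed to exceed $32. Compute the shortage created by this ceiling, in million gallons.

Rearranging supply gives Qs = 5P - 101. In a free market, 343 - 7P = 5P - 101 gives the equilibrium P* = 37, Q* = 84.
Because the ceiling (32) lies below the market-clearing price, it is binding.
At P = 32: Qd = 343 - 7·32 = 119 and Qs = 5·32 - 101 = 59.
Shortage = Qd - Qs = 119 - 59 = 60.

60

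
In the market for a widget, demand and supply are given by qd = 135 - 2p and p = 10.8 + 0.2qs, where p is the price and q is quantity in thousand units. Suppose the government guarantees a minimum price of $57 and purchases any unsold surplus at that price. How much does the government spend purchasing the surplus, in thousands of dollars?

11970

Rearranging supply gives qs = 5p - 54. In a free market, 135 - 2p = 5p - 54 gives the equilibrium p* = 27, q* = 81.
Since 57 > 27, the floor is binding.
At p = 57: qd = 135 - 2·57 = 21 and qs = 5·57 - 54 = 231.
Surplus = qs - qd = 210.
Government expenditure = surplus × support price = 210 × 57 = 11970.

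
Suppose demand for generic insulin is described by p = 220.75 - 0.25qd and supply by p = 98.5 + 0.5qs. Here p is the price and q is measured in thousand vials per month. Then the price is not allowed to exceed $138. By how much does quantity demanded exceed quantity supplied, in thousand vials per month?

Rearranging demand gives qd = 883 - 4p; rearranging supply gives qs = 2p - 197. In a free market, 883 - 4p = 2p - 197 gives the equilibrium p* = 180, q* = 163.
The ceiling of 138 is below the equilibrium price 180, so it binds.
At p = 138: qd = 883 - 4·138 = 331 and qs = 2·138 - 197 = 79.
Shortage = qd - qs = 331 - 79 = 252.

252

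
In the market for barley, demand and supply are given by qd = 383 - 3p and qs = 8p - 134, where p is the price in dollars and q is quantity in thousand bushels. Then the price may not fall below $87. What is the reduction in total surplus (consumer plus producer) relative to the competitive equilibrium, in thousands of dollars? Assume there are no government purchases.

Equilibrium: 383 - 3p = 8p - 134, so 517 = 11p and p* = 47, q* = 242.
The floor of 87 is above the equilibrium price 47, so it binds.
At p = 87: qd = 383 - 3·87 = 122 and qs = 8·87 - 134 = 562.
Quantity traded falls to 122. At q = 122 the demand price is (383 - 122)/3 = 87 and the supply price is (134 + 122)/8 = 32.
Deadweight loss = ½ · (87 - 32) · (242 - 122) = ½ · 55 · 120 = 3300.

3300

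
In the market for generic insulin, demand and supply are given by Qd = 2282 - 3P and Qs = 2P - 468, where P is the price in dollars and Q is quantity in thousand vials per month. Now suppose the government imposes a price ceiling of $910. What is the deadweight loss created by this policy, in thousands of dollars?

0

In a free market, 2282 - 3P = 2P - 468 gives the equilibrium P* = 550, Q* = 632.
The ceiling of 910 is above the equilibrium price 550, so it is not binding; the market clears at P* = 550, Q* = 632.
Since the control does not bind, no trades are prevented and deadweight loss is zero.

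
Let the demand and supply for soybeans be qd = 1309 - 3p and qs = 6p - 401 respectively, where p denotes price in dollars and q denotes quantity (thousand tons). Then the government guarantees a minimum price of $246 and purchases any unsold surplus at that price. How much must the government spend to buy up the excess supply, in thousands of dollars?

Without the control the market clears where 1309 - 3p = 6p - 401, i.e. p* = 190 and q* = 739.
Because the floor (246) lies above the market-clearing price, it is binding.
At p = 246: qd = 1309 - 3·246 = 571 and qs = 6·246 - 401 = 1075.
Surplus = qs - qd = 504.
Government expenditure = surplus × support price = 504 × 246 = 123984.

123984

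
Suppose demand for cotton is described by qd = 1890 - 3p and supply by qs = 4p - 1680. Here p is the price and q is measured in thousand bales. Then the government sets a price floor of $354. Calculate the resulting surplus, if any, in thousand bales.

Setting quantity demanded equal to quantity supplied, 1890 - 3p = 4p - 1680, gives p* = 510 and q* = 360.
Since 354 is below p* = 510, the floor does not bind and the free-market outcome prevails.
Since the control does not bind, there is no surplus.

0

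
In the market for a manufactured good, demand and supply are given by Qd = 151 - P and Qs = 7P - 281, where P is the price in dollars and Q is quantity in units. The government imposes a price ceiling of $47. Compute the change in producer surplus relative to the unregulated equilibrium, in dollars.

In a free market, 151 - P = 7P - 281 gives the equilibrium P* = 54, Q* = 97.
The ceiling of 47 is below the equilibrium price 54, so it binds.
At P = 47: Qd = 151 - 47 = 104 and Qs = 7·47 - 281 = 48.
Producer surplus without the control is ½ · (54 - 281/7) · 97 = 9409/14.
With the ceiling, producers sell 48 units at 47, so PS = ½ · (47 - 281/7) · 48 = 1152/7.
Change in producer surplus = 1152/7 - 9409/14 = -507.5.

-507.5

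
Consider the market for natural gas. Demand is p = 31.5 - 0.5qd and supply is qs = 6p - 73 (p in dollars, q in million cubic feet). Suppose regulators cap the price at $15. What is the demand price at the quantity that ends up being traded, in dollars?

23

Rearranging demand gives qd = 63 - 2p. Without the control the market clears where 63 - 2p = 6p - 73, i.e. p* = 17 and q* = 29.
Since 15 < 17, the ceiling is binding.
At p = 15: qd = 63 - 2·15 = 33 and qs = 6·15 - 73 = 17.
Only 17 units reach the market. On the demand curve, the marginal buyer's willingness to pay at q = 17 is (63 - 17)/2 = 23.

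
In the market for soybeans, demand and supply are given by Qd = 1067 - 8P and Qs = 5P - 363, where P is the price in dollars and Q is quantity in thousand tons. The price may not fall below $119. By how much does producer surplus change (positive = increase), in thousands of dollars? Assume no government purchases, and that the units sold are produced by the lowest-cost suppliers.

516.6

In a free market, 1067 - 8P = 5P - 363 gives the equilibrium P* = 110, Q* = 187.
Because the floor (119) lies above the market-clearing price, it is binding.
At P = 119: Qd = 1067 - 8·119 = 115 and Qs = 5·119 - 363 = 232.
Producer surplus without the control is ½ · (110 - 72.6) · 187 = 3496.9.
With the floor, 115 units are sold at 119. The supply price at Q = 115 is 95.6, so PS = ½ · [(119 - 72.6) + (119 - 95.6)] · 115 = 4013.5.
Change in producer surplus = 4013.5 - 3496.9 = 516.6.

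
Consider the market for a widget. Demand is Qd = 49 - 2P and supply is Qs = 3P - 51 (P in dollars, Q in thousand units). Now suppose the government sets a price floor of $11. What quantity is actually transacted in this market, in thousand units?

9

In a free market, 49 - 2P = 3P - 51 gives the equilibrium P* = 20, Q* = 9.
The floor of 11 is below the equilibrium price 20, so it is not binding; the market clears at P* = 20, Q* = 9.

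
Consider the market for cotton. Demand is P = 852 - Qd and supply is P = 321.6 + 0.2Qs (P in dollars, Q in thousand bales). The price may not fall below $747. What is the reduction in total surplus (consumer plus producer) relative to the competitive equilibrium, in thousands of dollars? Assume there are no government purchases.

Rearranging demand gives Qd = 852 - P; rearranging supply gives Qs = 5P - 1608. Without the control the market clears where 852 - P = 5P - 1608, i.e. P* = 410 and Q* = 442.
The floor of 747 is above the equilibrium price 410, so it binds.
At P = 747: Qd = 852 - 747 = 105 and Qs = 5·747 - 1608 = 2127.
Quantity traded falls to 105. At Q = 105 the demand price is 852 - 105 = 747 and the supply price is (1608 + 105)/5 = 342.6.
Deadweight loss = ½ · (747 - 342.6) · (442 - 105) = ½ · 404.4 · 337 = 68141.4.

68141.4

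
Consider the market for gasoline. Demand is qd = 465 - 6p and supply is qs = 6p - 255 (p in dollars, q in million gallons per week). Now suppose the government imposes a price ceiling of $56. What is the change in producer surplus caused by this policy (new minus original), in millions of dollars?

-372

Without the control the market clears where 465 - 6p = 6p - 255, i.e. p* = 60 and q* = 105.
Because the ceiling (56) lies below the market-clearing price, it is binding.
At p = 56: qd = 465 - 6·56 = 129 and qs = 6·56 - 255 = 81.
Producer surplus without the control is ½ · (60 - 42.5) · 105 = 918.75.
With the ceiling, producers sell 81 units at 56, so PS = ½ · (56 - 42.5) · 81 = 546.75.
Change in producer surplus = 546.75 - 918.75 = -372.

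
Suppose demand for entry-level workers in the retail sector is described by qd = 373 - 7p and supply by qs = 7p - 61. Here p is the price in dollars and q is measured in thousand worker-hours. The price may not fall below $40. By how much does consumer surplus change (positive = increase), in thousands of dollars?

-1120.5

In a free market, 373 - 7p = 7p - 61 gives the equilibrium p* = 31, q* = 156.
Since 40 > 31, the floor is binding.
At p = 40: qd = 373 - 7·40 = 93 and qs = 7·40 - 61 = 219.
Consumer surplus without the control is ½ · (373/7 - 31) · 156 = 12168/7.
With the floor, consumers buy 93 units at 40, so CS = ½ · (373/7 - 40) · 93 = 8649/14.
Change in consumer surplus = 8649/14 - 12168/7 = -1120.5.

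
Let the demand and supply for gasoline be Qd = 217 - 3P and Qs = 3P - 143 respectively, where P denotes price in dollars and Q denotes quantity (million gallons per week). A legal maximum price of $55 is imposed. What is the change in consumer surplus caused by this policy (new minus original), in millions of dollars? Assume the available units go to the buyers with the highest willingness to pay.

In a free market, 217 - 3P = 3P - 143 gives the equilibrium P* = 60, Q* = 37.
Since 55 < 60, the ceiling is binding.
At P = 55: Qd = 217 - 3·55 = 52 and Qs = 3·55 - 143 = 22.
Consumer surplus without the control is ½ · (217/3 - 60) · 37 = 1369/6.
With the ceiling, 22 units are sold at 55 (assume they go to the highest-value buyers). The demand price at Q = 22 is 65, so CS = ½ · [(217/3 - 55) + (65 - 55)] · 22 = 902/3.
Change in consumer surplus = 902/3 - 1369/6 = 72.5.

72.5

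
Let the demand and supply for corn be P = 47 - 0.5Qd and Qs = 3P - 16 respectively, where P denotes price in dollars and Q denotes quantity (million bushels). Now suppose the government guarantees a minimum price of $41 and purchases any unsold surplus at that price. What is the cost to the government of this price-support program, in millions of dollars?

3895

Rearranging demand gives Qd = 94 - 2P. Equilibrium: 94 - 2P = 3P - 16, so 110 = 5P and P* = 22, Q* = 50.
Since 41 > 22, the floor is binding.
At P = 41: Qd = 94 - 2·41 = 12 and Qs = 3·41 - 16 = 107.
Surplus = Qs - Qd = 95.
Government expenditure = surplus × support price = 95 × 41 = 3895.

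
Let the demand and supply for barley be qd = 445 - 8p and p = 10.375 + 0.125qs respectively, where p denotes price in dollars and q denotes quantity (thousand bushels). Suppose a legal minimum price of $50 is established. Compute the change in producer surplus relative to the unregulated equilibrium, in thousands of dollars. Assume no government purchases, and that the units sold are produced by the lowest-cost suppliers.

-391

Rearranging supply gives qs = 8p - 83. Setting quantity demanded equal to quantity supplied, 445 - 8p = 8p - 83, gives p* = 33 and q* = 181.
Because the floor (50) lies above the market-clearing price, it is binding.
At p = 50: qd = 445 - 8·50 = 45 and qs = 8·50 - 83 = 317.
Producer surplus without the control is ½ · (33 - 10.375) · 181 = 2047.5625.
With the floor, 45 units are sold at 50. The supply price at q = 45 is 16, so PS = ½ · [(50 - 10.375) + (50 - 16)] · 45 = 1656.5625.
Change in producer surplus = 1656.5625 - 2047.5625 = -391.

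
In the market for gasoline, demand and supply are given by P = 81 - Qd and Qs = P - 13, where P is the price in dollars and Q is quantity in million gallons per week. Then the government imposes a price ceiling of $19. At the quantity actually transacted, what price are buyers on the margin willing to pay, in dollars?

75

Rearranging demand gives Qd = 81 - P. Equilibrium: 81 - P = P - 13, so 94 = 2P and P* = 47, Q* = 34.
The ceiling of 19 is below the equilibrium price 47, so it binds.
At P = 19: Qd = 81 - 19 = 62 and Qs = 19 - 13 = 6.
Only 6 units reach the market. On the demand curve, the marginal buyer's willingness to pay at Q = 6 is (81 - 6) = 75.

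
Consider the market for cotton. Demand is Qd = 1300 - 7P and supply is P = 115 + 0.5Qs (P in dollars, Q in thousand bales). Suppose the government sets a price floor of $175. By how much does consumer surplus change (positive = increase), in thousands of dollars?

-462.5

Rearranging supply gives Qs = 2P - 230. Equilibrium: 1300 - 7P = 2P - 230, so 1530 = 9P and P* = 170, Q* = 110.
Since 175 > 170, the floor is binding.
At P = 175: Qd = 1300 - 7·175 = 75 and Qs = 2·175 - 230 = 120.
Consumer surplus without the control is ½ · (1300/7 - 170) · 110 = 6050/7.
With the floor, consumers buy 75 units at 175, so CS = ½ · (1300/7 - 175) · 75 = 5625/14.
Change in consumer surplus = 5625/14 - 6050/7 = -462.5.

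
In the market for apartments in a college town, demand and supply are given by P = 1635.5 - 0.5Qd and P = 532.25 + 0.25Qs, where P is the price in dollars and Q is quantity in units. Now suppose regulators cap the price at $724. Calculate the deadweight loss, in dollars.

185856

Rearranging demand gives Qd = 3271 - 2P; rearranging supply gives Qs = 4P - 2129. In a free market, 3271 - 2P = 4P - 2129 gives the equilibrium P* = 900, Q* = 1471.
Since 724 < 900, the ceiling is binding.
At P = 724: Qd = 3271 - 2·724 = 1823 and Qs = 4·724 - 2129 = 767.
Quantity traded falls to 767. At Q = 767 the demand price is (3271 - 767)/2 = 1252 and the supply price is (2129 + 767)/4 = 724.
Deadweight loss = ½ · (1252 - 724) · (1471 - 767) = ½ · 528 · 704 = 185856.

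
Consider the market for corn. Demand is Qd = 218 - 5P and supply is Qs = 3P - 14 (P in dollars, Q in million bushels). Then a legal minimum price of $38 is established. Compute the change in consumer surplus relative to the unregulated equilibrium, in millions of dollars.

-454.5

Setting quantity demanded equal to quantity supplied, 218 - 5P = 3P - 14, gives P* = 29 and Q* = 73.
Since 38 > 29, the floor is binding.
At P = 38: Qd = 218 - 5·38 = 28 and Qs = 3·38 - 14 = 100.
Consumer surplus without the control is ½ · (43.6 - 29) · 73 = 532.9.
With the floor, consumers buy 28 units at 38, so CS = ½ · (43.6 - 38) · 28 = 78.4.
Change in consumer surplus = 78.4 - 532.9 = -454.5.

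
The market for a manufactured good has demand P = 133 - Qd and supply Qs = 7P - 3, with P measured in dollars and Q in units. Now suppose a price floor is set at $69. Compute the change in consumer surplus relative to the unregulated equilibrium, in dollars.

Rearranging demand gives Qd = 133 - P. Setting quantity demanded equal to quantity supplied, 133 - P = 7P - 3, gives P* = 17 and Q* = 116.
Since 69 > 17, the floor is binding.
At P = 69: Qd = 133 - 69 = 64 and Qs = 7·69 - 3 = 480.
Consumer surplus without the control is ½ · (133 - 17) · 116 = 6728.
With the floor, consumers buy 64 units at 69, so CS = ½ · (133 - 69) · 64 = 2048.
Change in consumer surplus = 2048 - 6728 = -4680.

-4680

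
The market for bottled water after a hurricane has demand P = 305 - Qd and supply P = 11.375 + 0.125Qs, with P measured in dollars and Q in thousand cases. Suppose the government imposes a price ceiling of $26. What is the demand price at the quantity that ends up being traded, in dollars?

188

Rearranging demand gives Qd = 305 - P; rearranging supply gives Qs = 8P - 91. Setting quantity demanded equal to quantity supplied, 305 - P = 8P - 91, gives P* = 44 and Q* = 261.
Since 26 < 44, the ceiling is binding.
At P = 26: Qd = 305 - 26 = 279 and Qs = 8·26 - 91 = 117.
Only 117 units reach the market. On the demand curve, the marginal buyer's willingness to pay at Q = 117 is (305 - 117) = 188.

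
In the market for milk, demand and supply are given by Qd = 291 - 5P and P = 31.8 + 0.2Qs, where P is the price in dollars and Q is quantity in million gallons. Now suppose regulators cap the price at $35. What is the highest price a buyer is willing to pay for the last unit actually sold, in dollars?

Rearranging supply gives Qs = 5P - 159. Without the control the market clears where 291 - 5P = 5P - 159, i.e. P* = 45 and Q* = 66.
Since 35 < 45, the ceiling is binding.
At P = 35: Qd = 291 - 5·35 = 116 and Qs = 5·35 - 159 = 16.
Only 16 units reach the market. On the demand curve, the marginal buyer's willingness to pay at Q = 16 is (291 - 16)/5 = 55.

55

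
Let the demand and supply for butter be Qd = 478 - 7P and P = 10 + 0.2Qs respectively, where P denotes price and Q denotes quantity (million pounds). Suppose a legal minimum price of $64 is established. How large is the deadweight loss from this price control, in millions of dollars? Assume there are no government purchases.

Rearranging supply gives Qs = 5P - 50. Without the control the market clears where 478 - 7P = 5P - 50, i.e. P* = 44 and Q* = 170.
Since 64 > 44, the floor is binding.
At P = 64: Qd = 478 - 7·64 = 30 and Qs = 5·64 - 50 = 270.
Quantity traded falls to 30. At Q = 30 the demand price is (478 - 30)/7 = 64 and the supply price is (50 + 30)/5 = 16.
Deadweight loss = ½ · (64 - 16) · (170 - 30) = ½ · 48 · 140 = 3360.

3360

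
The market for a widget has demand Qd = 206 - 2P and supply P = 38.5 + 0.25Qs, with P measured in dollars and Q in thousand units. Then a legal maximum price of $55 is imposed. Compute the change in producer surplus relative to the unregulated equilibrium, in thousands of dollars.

Rearranging supply gives Qs = 4P - 154. Without the control the market clears where 206 - 2P = 4P - 154, i.e. P* = 60 and Q* = 86.
The ceiling of 55 is below the equilibrium price 60, so it binds.
At P = 55: Qd = 206 - 2·55 = 96 and Qs = 4·55 - 154 = 66.
Producer surplus without the control is ½ · (60 - 38.5) · 86 = 924.5.
With the ceiling, producers sell 66 units at 55, so PS = ½ · (55 - 38.5) · 66 = 544.5.
Change in producer surplus = 544.5 - 924.5 = -380.

-380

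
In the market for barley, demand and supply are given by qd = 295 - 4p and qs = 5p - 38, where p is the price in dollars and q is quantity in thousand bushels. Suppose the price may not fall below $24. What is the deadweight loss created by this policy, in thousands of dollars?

0

In a free market, 295 - 4p = 5p - 38 gives the equilibrium p* = 37, q* = 147.
The floor of 24 is below the equilibrium price 37, so it is not binding; the market clears at p* = 37, q* = 147.
Since the control does not bind, no trades are prevented and deadweight loss is zero.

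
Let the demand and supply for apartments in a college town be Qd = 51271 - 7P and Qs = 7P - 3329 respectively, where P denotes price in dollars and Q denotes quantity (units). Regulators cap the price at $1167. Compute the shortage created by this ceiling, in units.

In a free market, 51271 - 7P = 7P - 3329 gives the equilibrium P* = 3900, Q* = 23971.
The ceiling of 1167 is below the equilibrium price 3900, so it binds.
At P = 1167: Qd = 51271 - 7·1167 = 43102 and Qs = 7·1167 - 3329 = 4840.
Shortage = Qd - Qs = 43102 - 4840 = 38262.

38262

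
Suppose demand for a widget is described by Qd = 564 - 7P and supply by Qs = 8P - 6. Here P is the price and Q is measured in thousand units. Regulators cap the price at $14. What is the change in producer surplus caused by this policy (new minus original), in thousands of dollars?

In a free market, 564 - 7P = 8P - 6 gives the equilibrium P* = 38, Q* = 298.
Because the ceiling (14) lies below the market-clearing price, it is binding.
At P = 14: Qd = 564 - 7·14 = 466 and Qs = 8·14 - 6 = 106.
Producer surplus without the control is ½ · (38 - 0.75) · 298 = 5550.25.
With the ceiling, producers sell 106 units at 14, so PS = ½ · (14 - 0.75) · 106 = 702.25.
Change in producer surplus = 702.25 - 5550.25 = -4848.

-4848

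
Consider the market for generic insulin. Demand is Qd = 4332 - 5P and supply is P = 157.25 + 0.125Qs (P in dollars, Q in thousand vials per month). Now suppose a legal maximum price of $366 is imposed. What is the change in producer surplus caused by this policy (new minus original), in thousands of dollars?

-123264

Rearranging supply gives Qs = 8P - 1258. Without the control the market clears where 4332 - 5P = 8P - 1258, i.e. P* = 430 and Q* = 2182.
The ceiling of 366 is below the equilibrium price 430, so it binds.
At P = 366: Qd = 4332 - 5·366 = 2502 and Qs = 8·366 - 1258 = 1670.
Producer surplus without the control is ½ · (430 - 157.25) · 2182 = 297570.25.
With the ceiling, producers sell 1670 units at 366, so PS = ½ · (366 - 157.25) · 1670 = 174306.25.
Change in producer surplus = 174306.25 - 297570.25 = -123264.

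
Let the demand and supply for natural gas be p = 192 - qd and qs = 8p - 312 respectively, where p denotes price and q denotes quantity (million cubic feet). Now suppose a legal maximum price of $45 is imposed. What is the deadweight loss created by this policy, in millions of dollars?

Rearranging demand gives qd = 192 - p. In a free market, 192 - p = 8p - 312 gives the equilibrium p* = 56, q* = 136.
Because the ceiling (45) lies below the market-clearing price, it is binding.
At p = 45: qd = 192 - 45 = 147 and qs = 8·45 - 312 = 48.
Quantity traded falls to 48. At q = 48 the demand price is 192 - 48 = 144 and the supply price is (312 + 48)/8 = 45.
Deadweight loss = ½ · (144 - 45) · (136 - 48) = ½ · 99 · 88 = 4356.

4356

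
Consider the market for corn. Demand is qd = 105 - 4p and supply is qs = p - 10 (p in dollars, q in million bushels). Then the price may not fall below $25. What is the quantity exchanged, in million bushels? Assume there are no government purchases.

5

Equilibrium: 105 - 4p = p - 10, so 115 = 5p and p* = 23, q* = 13.
Since 25 > 23, the floor is binding.
At p = 25: qd = 105 - 4·25 = 5 and qs = 25 - 10 = 15.
The quantity actually transacted is the short side, demand: 5.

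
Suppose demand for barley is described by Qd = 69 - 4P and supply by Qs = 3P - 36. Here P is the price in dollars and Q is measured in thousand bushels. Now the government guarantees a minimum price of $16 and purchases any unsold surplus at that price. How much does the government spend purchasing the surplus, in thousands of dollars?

112

Equilibrium: 69 - 4P = 3P - 36, so 105 = 7P and P* = 15, Q* = 9.
Since 16 > 15, the floor is binding.
At P = 16: Qd = 69 - 4·16 = 5 and Qs = 3·16 - 36 = 12.
Surplus = Qs - Qd = 7.
Government expenditure = surplus × support price = 7 × 16 = 112.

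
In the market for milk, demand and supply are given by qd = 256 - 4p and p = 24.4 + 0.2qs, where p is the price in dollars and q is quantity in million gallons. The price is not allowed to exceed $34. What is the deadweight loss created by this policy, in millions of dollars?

Rearranging supply gives qs = 5p - 122. In a free market, 256 - 4p = 5p - 122 gives the equilibrium p* = 42, q* = 88.
Because the ceiling (34) lies below the market-clearing price, it is binding.
At p = 34: qd = 256 - 4·34 = 120 and qs = 5·34 - 122 = 48.
Quantity traded falls to 48. At q = 48 the demand price is (256 - 48)/4 = 52 and the supply price is (122 + 48)/5 = 34.
Deadweight loss = ½ · (52 - 34) · (88 - 48) = ½ · 18 · 40 = 360.

360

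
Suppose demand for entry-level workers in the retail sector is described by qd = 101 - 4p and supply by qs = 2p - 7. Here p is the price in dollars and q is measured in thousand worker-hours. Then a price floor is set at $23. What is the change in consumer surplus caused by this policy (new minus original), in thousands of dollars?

-95

Equilibrium: 101 - 4p = 2p - 7, so 108 = 6p and p* = 18, q* = 29.
Since 23 > 18, the floor is binding.
At p = 23: qd = 101 - 4·23 = 9 and qs = 2·23 - 7 = 39.
Consumer surplus without the control is ½ · (25.25 - 18) · 29 = 105.125.
With the floor, consumers buy 9 units at 23, so CS = ½ · (25.25 - 23) · 9 = 10.125.
Change in consumer surplus = 10.125 - 105.125 = -95.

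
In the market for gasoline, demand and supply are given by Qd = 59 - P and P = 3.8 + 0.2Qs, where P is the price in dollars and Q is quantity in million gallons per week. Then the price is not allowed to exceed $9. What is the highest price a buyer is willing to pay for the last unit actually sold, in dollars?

Rearranging supply gives Qs = 5P - 19. Setting quantity demanded equal to quantity supplied, 59 - P = 5P - 19, gives P* = 13 and Q* = 46.
Because the ceiling (9) lies below the market-clearing price, it is binding.
At P = 9: Qd = 59 - 9 = 50 and Qs = 5·9 - 19 = 26.
Only 26 units reach the market. On the demand curve, the marginal buyer's willingness to pay at Q = 26 is (59 - 26) = 33.

33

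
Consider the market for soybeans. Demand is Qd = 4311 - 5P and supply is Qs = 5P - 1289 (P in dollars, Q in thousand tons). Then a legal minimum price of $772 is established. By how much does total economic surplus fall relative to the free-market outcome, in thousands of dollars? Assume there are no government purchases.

Equilibrium: 4311 - 5P = 5P - 1289, so 5600 = 10P and P* = 560, Q* = 1511.
Because the floor (772) lies above the market-clearing price, it is binding.
At P = 772: Qd = 4311 - 5·772 = 451 and Qs = 5·772 - 1289 = 2571.
Quantity traded falls to 451. At Q = 451 the demand price is (4311 - 451)/5 = 772 and the supply price is (1289 + 451)/5 = 348.
Deadweight loss = ½ · (772 - 348) · (1511 - 451) = ½ · 424 · 1060 = 224720.

224720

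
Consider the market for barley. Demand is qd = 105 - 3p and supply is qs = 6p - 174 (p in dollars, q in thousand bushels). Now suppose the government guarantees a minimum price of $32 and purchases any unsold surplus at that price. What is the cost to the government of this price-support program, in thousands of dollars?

In a free market, 105 - 3p = 6p - 174 gives the equilibrium p* = 31, q* = 12.
Since 32 > 31, the floor is binding.
At p = 32: qd = 105 - 3·32 = 9 and qs = 6·32 - 174 = 18.
Surplus = qs - qd = 9.
Government expenditure = surplus × support price = 9 × 32 = 288.

288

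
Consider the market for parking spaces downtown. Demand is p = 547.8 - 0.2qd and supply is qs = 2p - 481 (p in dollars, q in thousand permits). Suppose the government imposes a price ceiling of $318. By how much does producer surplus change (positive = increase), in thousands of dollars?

Rearranging demand gives qd = 2739 - 5p. In a free market, 2739 - 5p = 2p - 481 gives the equilibrium p* = 460, q* = 439.
Because the ceiling (318) lies below the market-clearing price, it is binding.
At p = 318: qd = 2739 - 5·318 = 1149 and qs = 2·318 - 481 = 155.
Producer surplus without the control is ½ · (460 - 240.5) · 439 = 48180.25.
With the ceiling, producers sell 155 units at 318, so PS = ½ · (318 - 240.5) · 155 = 6006.25.
Change in producer surplus = 6006.25 - 48180.25 = -42174.

-42174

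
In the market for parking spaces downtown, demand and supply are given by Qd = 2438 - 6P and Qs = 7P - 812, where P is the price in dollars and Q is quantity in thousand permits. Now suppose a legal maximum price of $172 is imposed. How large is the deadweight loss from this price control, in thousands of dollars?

46137

Without the control the market clears where 2438 - 6P = 7P - 812, i.e. P* = 250 and Q* = 938.
Because the ceiling (172) lies below the market-clearing price, it is binding.
At P = 172: Qd = 2438 - 6·172 = 1406 and Qs = 7·172 - 812 = 392.
Quantity traded falls to 392. At Q = 392 the demand price is (2438 - 392)/6 = 341 and the supply price is (812 + 392)/7 = 172.
Deadweight loss = ½ · (341 - 172) · (938 - 392) = ½ · 169 · 546 = 46137.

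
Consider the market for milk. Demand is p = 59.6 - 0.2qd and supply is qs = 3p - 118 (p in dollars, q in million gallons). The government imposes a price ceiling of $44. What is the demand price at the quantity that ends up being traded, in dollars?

Rearranging demand gives qd = 298 - 5p. Without the control the market clears where 298 - 5p = 3p - 118, i.e. p* = 52 and q* = 38.
Since 44 < 52, the ceiling is binding.
At p = 44: qd = 298 - 5·44 = 78 and qs = 3·44 - 118 = 14.
Only 14 units reach the market. On the demand curve, the marginal buyer's willingness to pay at q = 14 is (298 - 14)/5 = 56.8.

56.8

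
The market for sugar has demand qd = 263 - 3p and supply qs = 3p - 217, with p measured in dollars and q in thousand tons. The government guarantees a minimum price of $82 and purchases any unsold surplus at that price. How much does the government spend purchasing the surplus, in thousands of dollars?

Setting quantity demanded equal to quantity supplied, 263 - 3p = 3p - 217, gives p* = 80 and q* = 23.
The floor of 82 is above the equilibrium price 80, so it binds.
At p = 82: qd = 263 - 3·82 = 17 and qs = 3·82 - 217 = 29.
Surplus = qs - qd = 12.
Government expenditure = surplus × support price = 12 × 82 = 984.

984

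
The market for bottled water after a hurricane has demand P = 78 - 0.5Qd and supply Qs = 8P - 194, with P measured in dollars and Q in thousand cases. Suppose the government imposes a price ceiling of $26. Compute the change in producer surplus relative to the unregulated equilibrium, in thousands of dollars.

Rearranging demand gives Qd = 156 - 2P. Equilibrium: 156 - 2P = 8P - 194, so 350 = 10P and P* = 35, Q* = 86.
Since 26 < 35, the ceiling is binding.
At P = 26: Qd = 156 - 2·26 = 104 and Qs = 8·26 - 194 = 14.
Producer surplus without the control is ½ · (35 - 24.25) · 86 = 462.25.
With the ceiling, producers sell 14 units at 26, so PS = ½ · (26 - 24.25) · 14 = 12.25.
Change in producer surplus = 12.25 - 462.25 = -450.

-450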